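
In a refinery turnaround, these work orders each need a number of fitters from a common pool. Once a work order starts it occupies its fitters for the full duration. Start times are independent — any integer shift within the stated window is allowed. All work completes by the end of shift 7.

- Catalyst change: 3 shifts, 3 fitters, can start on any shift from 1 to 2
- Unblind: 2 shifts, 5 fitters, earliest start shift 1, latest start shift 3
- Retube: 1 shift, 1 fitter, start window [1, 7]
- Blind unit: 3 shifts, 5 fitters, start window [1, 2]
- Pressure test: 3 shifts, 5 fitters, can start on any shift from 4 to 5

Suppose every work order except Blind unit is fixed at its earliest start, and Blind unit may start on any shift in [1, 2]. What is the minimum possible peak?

13

Blind unit@1: s1:14  s2:13  s3:8  s4:5  s5:5  s6:5  s7:0 → peak 14
Blind unit@2: s1:9  s2:13  s3:8  s4:10  s5:5  s6:5  s7:0 → peak 13
Best is Blind unit@2, peak 13.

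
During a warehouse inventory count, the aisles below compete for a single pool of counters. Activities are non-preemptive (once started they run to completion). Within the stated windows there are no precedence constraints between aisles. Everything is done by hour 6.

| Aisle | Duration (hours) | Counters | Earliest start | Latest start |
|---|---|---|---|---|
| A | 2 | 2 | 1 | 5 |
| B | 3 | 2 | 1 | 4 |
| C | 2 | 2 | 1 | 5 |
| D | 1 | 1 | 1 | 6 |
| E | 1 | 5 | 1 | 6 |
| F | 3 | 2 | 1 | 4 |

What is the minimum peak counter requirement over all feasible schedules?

Early-start (A@1, B@1, C@1, D@1, E@1, F@1) gives peak 14: h1:14  h2:8  h3:4  h4:0  h5:0  h6:0.
Shift C→4, E→6, F→3.
Schedule A@1, B@1, C@4, D@1, E@6, F@3: h1:5  h2:4  h3:4  h4:4  h5:4  h6:5 — peak 5.
Total counter-hours = 26 over 6 hours ⇒ peak ≥ ⌈26/6⌉ = 5, so 5 is optimal.

5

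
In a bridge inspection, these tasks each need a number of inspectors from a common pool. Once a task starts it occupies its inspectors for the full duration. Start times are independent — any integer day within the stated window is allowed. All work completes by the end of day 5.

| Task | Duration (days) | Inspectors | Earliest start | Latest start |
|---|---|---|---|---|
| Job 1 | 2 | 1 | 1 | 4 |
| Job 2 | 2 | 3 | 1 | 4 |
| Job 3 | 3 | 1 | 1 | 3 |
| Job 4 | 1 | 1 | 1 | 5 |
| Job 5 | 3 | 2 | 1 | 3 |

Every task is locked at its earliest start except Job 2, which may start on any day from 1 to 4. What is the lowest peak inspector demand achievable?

5

Job 2@1: d1:8  d2:7  d3:3  d4:0  d5:0 → peak 8
Job 2@2: d1:5  d2:7  d3:6  d4:0  d5:0 → peak 7
Job 2@3: d1:5  d2:4  d3:6  d4:3  d5:0 → peak 6
Job 2@4: d1:5  d2:4  d3:3  d4:3  d5:3 → peak 5
Best is Job 2@4, peak 5.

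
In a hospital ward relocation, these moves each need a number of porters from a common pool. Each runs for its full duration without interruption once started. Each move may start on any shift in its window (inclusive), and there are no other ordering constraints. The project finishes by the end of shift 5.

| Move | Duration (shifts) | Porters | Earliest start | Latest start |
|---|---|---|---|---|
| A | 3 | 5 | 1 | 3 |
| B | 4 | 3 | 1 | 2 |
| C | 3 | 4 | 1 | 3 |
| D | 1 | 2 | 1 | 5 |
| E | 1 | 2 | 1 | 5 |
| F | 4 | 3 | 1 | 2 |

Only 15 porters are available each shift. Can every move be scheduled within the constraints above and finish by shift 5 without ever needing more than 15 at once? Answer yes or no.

yes

Schedule A@1, B@1, C@1, D@1, E@4, F@2: s1:14  s2:15  s3:15  s4:8  s5:3 — peak 15 ≤ 15.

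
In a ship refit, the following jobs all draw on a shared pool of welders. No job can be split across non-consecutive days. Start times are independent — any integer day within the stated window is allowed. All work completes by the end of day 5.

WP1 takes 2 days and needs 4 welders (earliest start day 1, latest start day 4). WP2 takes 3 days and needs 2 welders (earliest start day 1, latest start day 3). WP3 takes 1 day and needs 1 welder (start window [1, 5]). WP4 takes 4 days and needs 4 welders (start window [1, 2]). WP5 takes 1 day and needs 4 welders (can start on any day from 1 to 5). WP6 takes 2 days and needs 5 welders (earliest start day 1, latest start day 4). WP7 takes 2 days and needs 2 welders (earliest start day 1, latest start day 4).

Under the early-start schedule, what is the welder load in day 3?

At early start, day 3 has: WP2, WP4.
Demand: 2 + 4 = 6.

6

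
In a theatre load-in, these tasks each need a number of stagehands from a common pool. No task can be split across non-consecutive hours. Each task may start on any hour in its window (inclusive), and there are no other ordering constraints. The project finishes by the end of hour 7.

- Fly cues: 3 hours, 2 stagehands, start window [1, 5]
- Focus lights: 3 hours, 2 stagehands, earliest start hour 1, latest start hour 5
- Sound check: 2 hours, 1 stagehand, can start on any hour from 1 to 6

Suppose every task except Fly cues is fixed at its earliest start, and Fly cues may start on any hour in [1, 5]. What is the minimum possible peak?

3

Fly cues@1: h1:5  h2:5  h3:4  h4:0  h5:0  h6:0  h7:0 → peak 5
Fly cues@2: h1:3  h2:5  h3:4  h4:2  h5:0  h6:0  h7:0 → peak 5
Fly cues@3: h1:3  h2:3  h3:4  h4:2  h5:2  h6:0  h7:0 → peak 4
Fly cues@4: h1:3  h2:3  h3:2  h4:2  h5:2  h6:2  h7:0 → peak 3
Fly cues@5: h1:3  h2:3  h3:2  h4:0  h5:2  h6:2  h7:2 → peak 3
Best is Fly cues@4, peak 3.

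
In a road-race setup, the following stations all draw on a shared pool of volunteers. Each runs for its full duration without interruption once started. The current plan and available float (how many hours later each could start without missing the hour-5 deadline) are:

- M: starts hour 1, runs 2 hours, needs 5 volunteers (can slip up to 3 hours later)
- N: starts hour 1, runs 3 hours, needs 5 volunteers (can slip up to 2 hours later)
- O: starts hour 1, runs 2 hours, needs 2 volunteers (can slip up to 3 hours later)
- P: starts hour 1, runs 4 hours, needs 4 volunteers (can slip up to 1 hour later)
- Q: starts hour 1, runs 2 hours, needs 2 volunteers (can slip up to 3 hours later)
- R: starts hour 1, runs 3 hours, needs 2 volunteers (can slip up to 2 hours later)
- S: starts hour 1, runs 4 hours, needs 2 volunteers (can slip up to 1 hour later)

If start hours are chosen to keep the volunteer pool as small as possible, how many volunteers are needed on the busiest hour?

15

Early-start (M@1, N@1, O@1, P@1, Q@1, R@1, S@1) gives peak 22: h1:22  h2:22  h3:13  h4:6  h5:0.
Shift N→3, R→3.
Schedule M@1, N@3, O@1, P@1, Q@1, R@3, S@1: h1:15  h2:15  h3:13  h4:13  h5:7 — peak 15.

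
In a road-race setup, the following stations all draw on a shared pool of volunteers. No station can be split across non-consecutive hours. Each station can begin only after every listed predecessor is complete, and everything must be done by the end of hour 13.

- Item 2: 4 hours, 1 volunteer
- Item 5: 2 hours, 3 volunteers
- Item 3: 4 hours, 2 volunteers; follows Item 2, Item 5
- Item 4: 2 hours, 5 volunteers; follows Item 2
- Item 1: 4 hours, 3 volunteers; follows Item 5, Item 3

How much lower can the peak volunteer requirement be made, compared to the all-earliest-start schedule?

0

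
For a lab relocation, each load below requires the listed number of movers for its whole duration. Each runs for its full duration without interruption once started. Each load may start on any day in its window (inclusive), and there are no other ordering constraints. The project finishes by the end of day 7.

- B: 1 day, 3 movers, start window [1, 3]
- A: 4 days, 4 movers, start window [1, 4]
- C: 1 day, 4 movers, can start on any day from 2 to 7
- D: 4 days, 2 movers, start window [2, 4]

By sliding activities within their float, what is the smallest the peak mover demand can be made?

6

Early-start (B@1, A@1, C@2, D@2) gives peak 10: d1:7  d2:10  d3:6  d4:6  d5:2  d6:0  d7:0.
Shift A→2, C→6.
Schedule B@1, A@2, C@6, D@2: d1:3  d2:6  d3:6  d4:6  d5:6  d6:4  d7:0 — peak 6.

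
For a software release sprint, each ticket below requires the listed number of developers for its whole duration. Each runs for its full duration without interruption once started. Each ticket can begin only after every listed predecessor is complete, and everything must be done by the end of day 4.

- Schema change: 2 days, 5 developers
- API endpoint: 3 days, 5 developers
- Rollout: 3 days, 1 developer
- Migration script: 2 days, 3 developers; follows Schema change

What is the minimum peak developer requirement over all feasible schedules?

11

Schedule Schema change@1, API endpoint@1, Rollout@1, Migration script@3: d1:11  d2:11  d3:9  d4:3 — peak 11.
No arrangement of the 4 feasible schedules does better.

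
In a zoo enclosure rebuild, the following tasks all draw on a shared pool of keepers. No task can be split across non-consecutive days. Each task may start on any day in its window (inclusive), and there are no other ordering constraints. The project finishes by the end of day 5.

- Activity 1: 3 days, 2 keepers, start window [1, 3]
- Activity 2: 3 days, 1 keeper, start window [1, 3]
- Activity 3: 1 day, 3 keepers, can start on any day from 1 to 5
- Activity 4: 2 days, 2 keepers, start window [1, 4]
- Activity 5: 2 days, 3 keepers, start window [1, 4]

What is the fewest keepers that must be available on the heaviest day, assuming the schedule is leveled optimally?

5

Early-start (Activity 1@1, Activity 2@1, Activity 3@1, Activity 4@1, Activity 5@1) gives peak 11: d1:11  d2:8  d3:3  d4:0  d5:0.
Shift Activity 2→2, Activity 4→2, Activity 5→4.
Schedule Activity 1@1, Activity 2@2, Activity 3@1, Activity 4@2, Activity 5@4: d1:5  d2:5  d3:5  d4:4  d5:3 — peak 5.
Total keeper-days = 22 over 5 days ⇒ peak ≥ ⌈22/5⌉ = 5, so 5 is optimal.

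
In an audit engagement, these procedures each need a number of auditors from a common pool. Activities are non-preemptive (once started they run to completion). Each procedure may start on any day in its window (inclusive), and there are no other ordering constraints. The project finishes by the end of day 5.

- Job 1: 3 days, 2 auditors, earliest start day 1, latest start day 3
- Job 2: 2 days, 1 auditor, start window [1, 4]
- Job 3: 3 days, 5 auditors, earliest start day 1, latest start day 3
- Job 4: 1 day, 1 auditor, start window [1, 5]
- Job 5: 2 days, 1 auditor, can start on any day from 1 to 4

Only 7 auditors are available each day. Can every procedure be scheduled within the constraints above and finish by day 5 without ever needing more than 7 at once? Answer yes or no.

Schedule Job 1@1, Job 2@1, Job 3@3, Job 4@1, Job 5@1: d1:5  d2:4  d3:7  d4:5  d5:5 — peak 7 ≤ 7.

yes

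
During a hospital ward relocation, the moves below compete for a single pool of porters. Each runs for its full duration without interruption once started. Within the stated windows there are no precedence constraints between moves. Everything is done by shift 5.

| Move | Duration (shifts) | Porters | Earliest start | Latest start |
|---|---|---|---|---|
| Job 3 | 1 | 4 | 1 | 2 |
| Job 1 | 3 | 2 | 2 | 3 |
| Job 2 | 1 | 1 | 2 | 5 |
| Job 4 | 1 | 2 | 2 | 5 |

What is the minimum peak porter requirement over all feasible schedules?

4

Early-start (Job 3@1, Job 1@2, Job 2@2, Job 4@2) gives peak 5: s1:4  s2:5  s3:2  s4:2  s5:0.
Shift Job 4→3.
Schedule Job 3@1, Job 1@2, Job 2@2, Job 4@3: s1:4  s2:3  s3:4  s4:2  s5:0 — peak 4.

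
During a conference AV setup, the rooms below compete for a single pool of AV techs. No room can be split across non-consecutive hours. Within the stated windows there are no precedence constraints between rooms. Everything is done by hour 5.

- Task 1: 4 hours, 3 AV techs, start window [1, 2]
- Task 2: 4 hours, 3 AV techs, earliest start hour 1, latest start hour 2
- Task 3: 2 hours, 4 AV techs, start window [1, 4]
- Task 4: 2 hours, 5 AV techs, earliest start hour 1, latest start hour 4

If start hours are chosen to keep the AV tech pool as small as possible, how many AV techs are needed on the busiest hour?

11

Early-start (Task 1@1, Task 2@1, Task 3@1, Task 4@1) gives peak 15: h1:15  h2:15  h3:6  h4:6  h5:0.
Shift Task 4→3.
Schedule Task 1@1, Task 2@1, Task 3@1, Task 4@3: h1:10  h2:10  h3:11  h4:11  h5:0 — peak 11.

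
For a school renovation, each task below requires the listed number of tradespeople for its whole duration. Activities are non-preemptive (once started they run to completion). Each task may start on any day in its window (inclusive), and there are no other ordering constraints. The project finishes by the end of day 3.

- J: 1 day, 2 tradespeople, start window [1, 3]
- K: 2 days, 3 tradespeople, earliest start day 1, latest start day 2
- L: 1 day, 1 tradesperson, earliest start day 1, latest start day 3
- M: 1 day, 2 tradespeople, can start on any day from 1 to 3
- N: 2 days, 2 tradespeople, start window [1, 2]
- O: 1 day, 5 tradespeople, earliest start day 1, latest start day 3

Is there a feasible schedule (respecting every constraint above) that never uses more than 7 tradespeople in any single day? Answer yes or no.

yes

Schedule J@1, K@1, L@1, M@2, N@2, O@3: d1:6  d2:7  d3:7 — peak 7 ≤ 7.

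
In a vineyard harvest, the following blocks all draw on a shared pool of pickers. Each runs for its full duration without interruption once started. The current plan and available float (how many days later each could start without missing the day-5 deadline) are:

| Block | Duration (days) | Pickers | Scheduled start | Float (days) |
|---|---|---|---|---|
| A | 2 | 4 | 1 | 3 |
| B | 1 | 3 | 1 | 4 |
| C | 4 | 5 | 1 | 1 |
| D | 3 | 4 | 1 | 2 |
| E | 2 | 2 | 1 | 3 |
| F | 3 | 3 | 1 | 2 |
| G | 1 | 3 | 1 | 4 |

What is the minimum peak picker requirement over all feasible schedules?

12

Early-start (A@1, B@1, C@1, D@1, E@1, F@1, G@1) gives peak 24: d1:24  d2:18  d3:12  d4:5  d5:0.
Shift C→2, D→3, F→3.
Schedule A@1, B@1, C@2, D@3, E@1, F@3, G@1: d1:12  d2:11  d3:12  d4:12  d5:12 — peak 12.
Total picker-days = 59 over 5 days ⇒ peak ≥ ⌈59/5⌉ = 12, so 12 is optimal.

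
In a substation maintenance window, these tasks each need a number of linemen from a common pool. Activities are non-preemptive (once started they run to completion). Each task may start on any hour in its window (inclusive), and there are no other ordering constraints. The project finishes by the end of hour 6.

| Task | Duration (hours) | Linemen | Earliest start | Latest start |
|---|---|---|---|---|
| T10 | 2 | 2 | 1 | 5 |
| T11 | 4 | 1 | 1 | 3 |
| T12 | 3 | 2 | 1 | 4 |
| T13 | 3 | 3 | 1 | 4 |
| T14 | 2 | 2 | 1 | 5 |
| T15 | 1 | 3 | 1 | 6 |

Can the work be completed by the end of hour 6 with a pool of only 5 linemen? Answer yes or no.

no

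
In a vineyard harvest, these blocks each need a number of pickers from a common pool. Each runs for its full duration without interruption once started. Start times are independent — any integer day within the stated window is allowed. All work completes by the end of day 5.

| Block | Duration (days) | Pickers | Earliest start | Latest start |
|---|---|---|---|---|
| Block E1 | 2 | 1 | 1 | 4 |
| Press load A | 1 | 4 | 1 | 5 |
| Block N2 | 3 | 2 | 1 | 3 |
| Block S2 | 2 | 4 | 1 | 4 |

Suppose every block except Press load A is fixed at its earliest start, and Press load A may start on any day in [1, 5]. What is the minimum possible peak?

7

Press load A@1: d1:11  d2:7  d3:2  d4:0  d5:0 → peak 11
Press load A@2: d1:7  d2:11  d3:2  d4:0  d5:0 → peak 11
Press load A@3: d1:7  d2:7  d3:6  d4:0  d5:0 → peak 7
Press load A@4: d1:7  d2:7  d3:2  d4:4  d5:0 → peak 7
Press load A@5: d1:7  d2:7  d3:2  d4:0  d5:4 → peak 7
Best is Press load A@3, peak 7.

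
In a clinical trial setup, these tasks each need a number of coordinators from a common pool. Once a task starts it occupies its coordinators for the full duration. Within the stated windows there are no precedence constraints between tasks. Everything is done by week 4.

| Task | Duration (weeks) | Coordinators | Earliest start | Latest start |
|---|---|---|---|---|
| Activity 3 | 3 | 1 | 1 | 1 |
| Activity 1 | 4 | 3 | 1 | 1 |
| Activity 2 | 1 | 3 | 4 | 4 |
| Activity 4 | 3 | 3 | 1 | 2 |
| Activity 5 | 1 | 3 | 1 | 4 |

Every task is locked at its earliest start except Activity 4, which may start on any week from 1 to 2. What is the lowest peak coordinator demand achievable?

9

Activity 4@1: w1:10  w2:7  w3:7  w4:6 → peak 10
Activity 4@2: w1:7  w2:7  w3:7  w4:9 → peak 9
Best is Activity 4@2, peak 9.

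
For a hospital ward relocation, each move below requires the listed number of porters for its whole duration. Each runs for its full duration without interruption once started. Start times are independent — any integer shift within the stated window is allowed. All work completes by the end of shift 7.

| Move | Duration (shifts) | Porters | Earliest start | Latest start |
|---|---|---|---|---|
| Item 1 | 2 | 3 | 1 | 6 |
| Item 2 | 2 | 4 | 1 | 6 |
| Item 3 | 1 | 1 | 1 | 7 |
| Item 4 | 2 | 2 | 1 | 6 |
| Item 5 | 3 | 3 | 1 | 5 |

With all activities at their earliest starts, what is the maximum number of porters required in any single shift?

13

Early-start schedule: Item 1@1, Item 2@1, Item 3@1, Item 4@1, Item 5@1.
Load per shift: shift 1: 13, shift 2: 12, shift 3: 3, shift 4: 0, shift 5: 0, shift 6: 0, shift 7: 0.
Peak is 13.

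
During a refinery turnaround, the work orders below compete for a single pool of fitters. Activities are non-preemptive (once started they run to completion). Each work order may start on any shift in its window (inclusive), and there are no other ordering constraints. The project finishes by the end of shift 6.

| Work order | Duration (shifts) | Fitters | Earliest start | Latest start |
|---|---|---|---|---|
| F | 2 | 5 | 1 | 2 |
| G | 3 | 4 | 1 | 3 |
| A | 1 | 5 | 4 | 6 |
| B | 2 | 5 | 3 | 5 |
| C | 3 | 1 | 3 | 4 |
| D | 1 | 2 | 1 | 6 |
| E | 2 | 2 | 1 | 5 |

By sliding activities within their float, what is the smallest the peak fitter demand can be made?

9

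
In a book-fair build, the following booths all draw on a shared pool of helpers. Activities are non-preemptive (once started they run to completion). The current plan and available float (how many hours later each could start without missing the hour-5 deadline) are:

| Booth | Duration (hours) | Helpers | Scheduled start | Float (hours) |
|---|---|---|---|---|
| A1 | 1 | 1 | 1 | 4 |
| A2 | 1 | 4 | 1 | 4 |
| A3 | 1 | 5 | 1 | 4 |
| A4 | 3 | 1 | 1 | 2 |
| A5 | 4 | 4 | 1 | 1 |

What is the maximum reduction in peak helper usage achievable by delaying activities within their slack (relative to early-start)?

7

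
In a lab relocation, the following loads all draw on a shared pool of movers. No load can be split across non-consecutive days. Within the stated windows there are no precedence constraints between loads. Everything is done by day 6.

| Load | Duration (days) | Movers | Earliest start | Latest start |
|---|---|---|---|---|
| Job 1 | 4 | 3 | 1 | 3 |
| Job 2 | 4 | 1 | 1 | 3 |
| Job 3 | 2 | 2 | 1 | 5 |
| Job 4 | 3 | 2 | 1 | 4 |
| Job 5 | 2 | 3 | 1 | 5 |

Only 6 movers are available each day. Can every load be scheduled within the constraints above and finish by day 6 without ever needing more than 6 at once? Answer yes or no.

yes

Schedule Job 1@1, Job 2@1, Job 3@1, Job 4@3, Job 5@5: d1:6  d2:6  d3:6  d4:6  d5:5  d6:3 — peak 6 ≤ 6.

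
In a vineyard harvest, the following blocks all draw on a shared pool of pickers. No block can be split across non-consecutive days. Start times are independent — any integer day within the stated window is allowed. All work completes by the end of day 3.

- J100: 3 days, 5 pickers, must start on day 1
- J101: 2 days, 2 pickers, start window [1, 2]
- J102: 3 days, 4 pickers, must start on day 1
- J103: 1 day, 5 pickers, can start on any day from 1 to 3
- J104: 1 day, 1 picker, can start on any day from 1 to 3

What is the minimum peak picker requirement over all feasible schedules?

14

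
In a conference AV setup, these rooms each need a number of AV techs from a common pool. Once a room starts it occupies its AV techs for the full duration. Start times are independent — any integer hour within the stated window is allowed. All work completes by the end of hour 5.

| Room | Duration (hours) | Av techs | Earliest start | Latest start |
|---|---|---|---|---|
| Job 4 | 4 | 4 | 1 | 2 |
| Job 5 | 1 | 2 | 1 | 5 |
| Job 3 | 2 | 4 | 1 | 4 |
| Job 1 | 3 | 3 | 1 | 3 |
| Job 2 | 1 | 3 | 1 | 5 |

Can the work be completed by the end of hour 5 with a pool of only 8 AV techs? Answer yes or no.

yes

Schedule Job 4@1, Job 5@5, Job 3@1, Job 1@3, Job 2@5: h1:8  h2:8  h3:7  h4:7  h5:8 — peak 8 ≤ 8.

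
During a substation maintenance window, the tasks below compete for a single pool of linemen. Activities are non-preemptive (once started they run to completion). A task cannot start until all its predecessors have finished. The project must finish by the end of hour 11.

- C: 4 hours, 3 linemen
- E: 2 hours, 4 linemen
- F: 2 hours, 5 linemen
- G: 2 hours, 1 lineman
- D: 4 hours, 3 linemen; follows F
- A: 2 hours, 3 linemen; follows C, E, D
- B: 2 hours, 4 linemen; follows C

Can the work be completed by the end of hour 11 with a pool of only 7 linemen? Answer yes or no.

yes

Schedule C@3, E@3, F@1, G@1, D@5, A@9, B@7: h1:6  h2:6  h3:7  h4:7  h5:6  h6:6  h7:7  h8:7  h9:3  h10:3  h11:0 — peak 7 ≤ 7.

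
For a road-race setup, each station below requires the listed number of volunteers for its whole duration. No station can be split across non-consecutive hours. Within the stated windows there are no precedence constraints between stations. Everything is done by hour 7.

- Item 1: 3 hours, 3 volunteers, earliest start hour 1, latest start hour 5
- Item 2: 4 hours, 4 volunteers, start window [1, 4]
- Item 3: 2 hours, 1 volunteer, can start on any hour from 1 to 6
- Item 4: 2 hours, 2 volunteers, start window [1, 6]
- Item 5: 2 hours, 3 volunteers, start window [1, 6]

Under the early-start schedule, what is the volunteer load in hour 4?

4

At early start, hour 4 has: Item 2.
Demand: 4 = 4.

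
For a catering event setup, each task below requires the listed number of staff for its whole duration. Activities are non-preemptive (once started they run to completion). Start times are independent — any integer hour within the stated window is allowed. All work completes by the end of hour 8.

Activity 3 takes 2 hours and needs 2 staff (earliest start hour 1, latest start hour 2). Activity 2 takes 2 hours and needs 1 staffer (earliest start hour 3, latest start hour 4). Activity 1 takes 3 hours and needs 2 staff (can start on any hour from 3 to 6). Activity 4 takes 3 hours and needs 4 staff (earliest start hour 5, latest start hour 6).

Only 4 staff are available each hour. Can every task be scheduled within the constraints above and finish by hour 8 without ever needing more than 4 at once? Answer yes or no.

yes

Schedule Activity 3@1, Activity 2@3, Activity 1@3, Activity 4@6: h1:2  h2:2  h3:3  h4:3  h5:2  h6:4  h7:4  h8:4 — peak 4 ≤ 4.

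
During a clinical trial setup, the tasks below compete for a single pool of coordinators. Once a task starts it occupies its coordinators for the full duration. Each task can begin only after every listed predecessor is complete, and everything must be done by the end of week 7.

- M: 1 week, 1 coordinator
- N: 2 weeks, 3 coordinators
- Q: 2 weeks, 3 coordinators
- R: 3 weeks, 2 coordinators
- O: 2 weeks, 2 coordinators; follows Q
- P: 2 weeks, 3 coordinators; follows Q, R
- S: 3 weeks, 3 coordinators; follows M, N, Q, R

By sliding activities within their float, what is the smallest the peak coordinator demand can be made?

Early-start (M@1, N@1, Q@1, R@1, O@3, P@4, S@4) gives peak 9: w1:9  w2:8  w3:4  w4:8  w5:6  w6:3  w7:0.
Shift N→3, O→4, P→6, S→5.
Schedule M@1, N@3, Q@1, R@1, O@4, P@6, S@5: w1:6  w2:5  w3:5  w4:5  w5:5  w6:6  w7:6 — peak 6.
Total coordinator-weeks = 38 over 7 weeks ⇒ peak ≥ ⌈38/7⌉ = 6, so 6 is optimal.

6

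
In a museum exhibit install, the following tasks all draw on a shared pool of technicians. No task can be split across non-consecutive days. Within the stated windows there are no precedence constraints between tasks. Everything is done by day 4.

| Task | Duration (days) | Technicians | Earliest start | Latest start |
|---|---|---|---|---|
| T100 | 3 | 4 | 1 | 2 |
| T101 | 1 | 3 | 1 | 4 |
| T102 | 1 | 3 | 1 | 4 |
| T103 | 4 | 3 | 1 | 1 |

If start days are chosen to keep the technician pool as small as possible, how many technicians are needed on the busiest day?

9

Early-start (T100@1, T101@1, T102@1, T103@1) gives peak 13: d1:13  d2:7  d3:7  d4:3.
Shift T101→4, T102→4.
Schedule T100@1, T101@4, T102@4, T103@1: d1:7  d2:7  d3:7  d4:9 — peak 9.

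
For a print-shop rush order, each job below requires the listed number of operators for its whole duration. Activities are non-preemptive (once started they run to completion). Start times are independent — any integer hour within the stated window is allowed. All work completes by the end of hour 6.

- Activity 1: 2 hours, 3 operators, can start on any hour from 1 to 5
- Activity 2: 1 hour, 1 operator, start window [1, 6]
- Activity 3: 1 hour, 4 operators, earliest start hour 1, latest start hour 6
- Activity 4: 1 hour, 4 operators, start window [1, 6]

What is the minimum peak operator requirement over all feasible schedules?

Early-start (Activity 1@1, Activity 2@1, Activity 3@1, Activity 4@1) gives peak 12: h1:12  h2:3  h3:0  h4:0  h5:0  h6:0.
Shift Activity 3→3, Activity 4→4.
Schedule Activity 1@1, Activity 2@1, Activity 3@3, Activity 4@4: h1:4  h2:3  h3:4  h4:4  h5:0  h6:0 — peak 4.

4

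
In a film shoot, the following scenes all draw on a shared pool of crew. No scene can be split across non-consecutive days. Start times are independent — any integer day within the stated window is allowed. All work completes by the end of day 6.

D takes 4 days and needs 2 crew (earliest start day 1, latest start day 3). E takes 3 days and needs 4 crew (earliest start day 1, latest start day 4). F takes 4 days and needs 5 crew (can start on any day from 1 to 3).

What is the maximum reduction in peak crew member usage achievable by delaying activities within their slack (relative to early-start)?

Early-start peak: d1:11  d2:11  d3:11  d4:7  d5:0  d6:0 ⇒ 11.
Leveled (D@1, E@1, F@1): d1:11  d2:11  d3:11  d4:7  d5:0  d6:0 ⇒ 11.
Reduction 11 − 11 = 0.

0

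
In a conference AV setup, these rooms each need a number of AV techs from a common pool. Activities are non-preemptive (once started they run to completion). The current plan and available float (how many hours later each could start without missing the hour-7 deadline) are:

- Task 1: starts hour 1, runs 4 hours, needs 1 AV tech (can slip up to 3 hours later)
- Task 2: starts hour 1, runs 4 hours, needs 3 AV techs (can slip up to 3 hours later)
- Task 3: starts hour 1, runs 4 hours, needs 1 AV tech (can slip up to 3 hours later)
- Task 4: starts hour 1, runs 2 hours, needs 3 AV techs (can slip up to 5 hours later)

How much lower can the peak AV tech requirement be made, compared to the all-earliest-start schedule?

Early-start peak: h1:8  h2:8  h3:5  h4:5  h5:0  h6:0  h7:0 ⇒ 8.
Leveled (Task 1@1, Task 2@1, Task 3@1, Task 4@5): h1:5  h2:5  h3:5  h4:5  h5:3  h6:3  h7:0 ⇒ 5.
Reduction 8 − 5 = 3.

3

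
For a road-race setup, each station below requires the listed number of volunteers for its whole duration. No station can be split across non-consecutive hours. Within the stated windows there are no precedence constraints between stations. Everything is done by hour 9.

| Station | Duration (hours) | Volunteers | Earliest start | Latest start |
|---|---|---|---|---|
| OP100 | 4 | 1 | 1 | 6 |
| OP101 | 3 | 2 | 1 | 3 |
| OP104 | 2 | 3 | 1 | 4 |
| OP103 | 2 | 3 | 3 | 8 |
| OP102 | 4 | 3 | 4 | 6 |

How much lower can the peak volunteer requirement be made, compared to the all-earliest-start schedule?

Early-start peak: h1:6  h2:6  h3:6  h4:7  h5:3  h6:3  h7:3  h8:0  h9:0 ⇒ 7.
Leveled (OP100@3, OP101@1, OP104@1, OP103@4, OP102@6): h1:5  h2:5  h3:3  h4:4  h5:4  h6:4  h7:3  h8:3  h9:3 ⇒ 5.
Reduction 7 − 5 = 2.

2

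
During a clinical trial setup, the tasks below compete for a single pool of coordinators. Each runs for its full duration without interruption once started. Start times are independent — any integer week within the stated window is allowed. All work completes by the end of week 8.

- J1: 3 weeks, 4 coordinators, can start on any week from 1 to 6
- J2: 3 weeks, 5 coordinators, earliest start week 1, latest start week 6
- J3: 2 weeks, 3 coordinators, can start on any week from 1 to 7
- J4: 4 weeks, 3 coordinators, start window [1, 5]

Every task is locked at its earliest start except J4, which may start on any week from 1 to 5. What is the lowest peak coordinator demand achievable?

12

J4@1: w1:15  w2:15  w3:12  w4:3  w5:0  w6:0  w7:0  w8:0 → peak 15
J4@2: w1:12  w2:15  w3:12  w4:3  w5:3  w6:0  w7:0  w8:0 → peak 15
J4@3: w1:12  w2:12  w3:12  w4:3  w5:3  w6:3  w7:0  w8:0 → peak 12
J4@4: w1:12  w2:12  w3:9  w4:3  w5:3  w6:3  w7:3  w8:0 → peak 12
J4@5: w1:12  w2:12  w3:9  w4:0  w5:3  w6:3  w7:3  w8:3 → peak 12
Best is J4@3, peak 12.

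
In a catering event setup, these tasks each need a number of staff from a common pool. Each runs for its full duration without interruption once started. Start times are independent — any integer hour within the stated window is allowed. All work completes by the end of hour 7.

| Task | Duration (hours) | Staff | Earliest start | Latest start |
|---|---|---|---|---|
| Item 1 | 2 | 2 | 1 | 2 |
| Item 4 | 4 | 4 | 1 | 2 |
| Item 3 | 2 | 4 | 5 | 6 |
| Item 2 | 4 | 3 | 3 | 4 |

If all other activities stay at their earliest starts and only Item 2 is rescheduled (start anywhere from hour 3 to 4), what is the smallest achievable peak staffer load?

Item 2@3: h1:6  h2:6  h3:7  h4:7  h5:7  h6:7  h7:0 → peak 7
Item 2@4: h1:6  h2:6  h3:4  h4:7  h5:7  h6:7  h7:3 → peak 7
Best is Item 2@3, peak 7.

7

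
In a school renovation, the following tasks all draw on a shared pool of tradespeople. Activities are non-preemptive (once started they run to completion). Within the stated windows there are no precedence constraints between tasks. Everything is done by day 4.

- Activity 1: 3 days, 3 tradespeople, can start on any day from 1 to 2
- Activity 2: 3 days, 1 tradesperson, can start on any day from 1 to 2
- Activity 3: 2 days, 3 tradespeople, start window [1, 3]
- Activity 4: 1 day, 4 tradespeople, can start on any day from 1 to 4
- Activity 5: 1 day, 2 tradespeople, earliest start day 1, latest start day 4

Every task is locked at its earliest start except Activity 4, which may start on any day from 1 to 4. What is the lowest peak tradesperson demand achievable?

9

Activity 4@1: d1:13  d2:7  d3:4  d4:0 → peak 13
Activity 4@2: d1:9  d2:11  d3:4  d4:0 → peak 11
Activity 4@3: d1:9  d2:7  d3:8  d4:0 → peak 9
Activity 4@4: d1:9  d2:7  d3:4  d4:4 → peak 9
Best is Activity 4@3, peak 9.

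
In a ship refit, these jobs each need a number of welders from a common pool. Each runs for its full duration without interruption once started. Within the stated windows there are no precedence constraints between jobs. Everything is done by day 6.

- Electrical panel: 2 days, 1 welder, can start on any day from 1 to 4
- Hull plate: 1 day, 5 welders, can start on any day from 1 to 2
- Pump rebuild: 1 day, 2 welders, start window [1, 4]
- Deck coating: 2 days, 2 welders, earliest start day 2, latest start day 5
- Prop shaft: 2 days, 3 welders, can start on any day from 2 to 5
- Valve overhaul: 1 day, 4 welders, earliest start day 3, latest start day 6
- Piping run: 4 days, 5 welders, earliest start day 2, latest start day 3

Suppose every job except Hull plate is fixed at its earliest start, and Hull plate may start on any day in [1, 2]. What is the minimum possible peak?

Hull plate@1: d1:8  d2:11  d3:14  d4:5  d5:5  d6:0 → peak 14
Hull plate@2: d1:3  d2:16  d3:14  d4:5  d5:5  d6:0 → peak 16
Best is Hull plate@1, peak 14.

14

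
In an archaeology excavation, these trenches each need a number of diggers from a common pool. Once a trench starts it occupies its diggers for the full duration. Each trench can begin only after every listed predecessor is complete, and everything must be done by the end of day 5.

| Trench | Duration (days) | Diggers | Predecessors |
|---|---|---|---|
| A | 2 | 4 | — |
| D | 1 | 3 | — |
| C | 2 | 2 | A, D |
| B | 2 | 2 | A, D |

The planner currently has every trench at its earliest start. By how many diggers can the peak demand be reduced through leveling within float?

3

Early-start peak: d1:7  d2:4  d3:4  d4:4  d5:0 ⇒ 7.
Leveled (A@1, D@3, C@4, B@4): d1:4  d2:4  d3:3  d4:4  d5:4 ⇒ 4.
Reduction 7 − 4 = 3.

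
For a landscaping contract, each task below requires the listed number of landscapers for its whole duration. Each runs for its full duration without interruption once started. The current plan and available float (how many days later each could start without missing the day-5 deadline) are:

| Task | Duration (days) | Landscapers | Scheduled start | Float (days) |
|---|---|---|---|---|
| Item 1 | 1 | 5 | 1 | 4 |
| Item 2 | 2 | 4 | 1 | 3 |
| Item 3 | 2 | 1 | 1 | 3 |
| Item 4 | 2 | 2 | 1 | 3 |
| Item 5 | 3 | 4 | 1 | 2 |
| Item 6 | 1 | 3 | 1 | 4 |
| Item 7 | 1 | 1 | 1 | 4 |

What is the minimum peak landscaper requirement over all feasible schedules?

8

Early-start (Item 1@1, Item 2@1, Item 3@1, Item 4@1, Item 5@1, Item 6@1, Item 7@1) gives peak 20: d1:20  d2:11  d3:4  d4:0  d5:0.
Shift Item 2→2, Item 5→3, Item 6→4, Item 7→2.
Schedule Item 1@1, Item 2@2, Item 3@1, Item 4@1, Item 5@3, Item 6@4, Item 7@2: d1:8  d2:8  d3:8  d4:7  d5:4 — peak 8.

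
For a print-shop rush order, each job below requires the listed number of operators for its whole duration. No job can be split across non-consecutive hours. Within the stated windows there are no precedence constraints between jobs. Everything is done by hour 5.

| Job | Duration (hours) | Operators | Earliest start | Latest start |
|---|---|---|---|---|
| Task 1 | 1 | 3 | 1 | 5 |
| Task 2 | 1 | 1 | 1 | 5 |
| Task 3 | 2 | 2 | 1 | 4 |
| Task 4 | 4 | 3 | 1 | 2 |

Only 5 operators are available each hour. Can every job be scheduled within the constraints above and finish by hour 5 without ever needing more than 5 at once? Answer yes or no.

yes

Schedule Task 1@1, Task 2@1, Task 3@2, Task 4@2: h1:4  h2:5  h3:5  h4:3  h5:3 — peak 5 ≤ 5.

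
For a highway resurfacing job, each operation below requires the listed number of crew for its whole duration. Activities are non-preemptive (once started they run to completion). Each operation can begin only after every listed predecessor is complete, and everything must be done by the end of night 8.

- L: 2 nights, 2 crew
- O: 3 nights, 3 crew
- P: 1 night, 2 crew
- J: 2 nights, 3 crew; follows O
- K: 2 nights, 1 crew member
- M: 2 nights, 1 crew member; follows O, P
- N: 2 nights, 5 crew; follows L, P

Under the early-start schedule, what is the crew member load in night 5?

4

At early start, night 5 has: J, M.
Demand: 3 + 1 = 4.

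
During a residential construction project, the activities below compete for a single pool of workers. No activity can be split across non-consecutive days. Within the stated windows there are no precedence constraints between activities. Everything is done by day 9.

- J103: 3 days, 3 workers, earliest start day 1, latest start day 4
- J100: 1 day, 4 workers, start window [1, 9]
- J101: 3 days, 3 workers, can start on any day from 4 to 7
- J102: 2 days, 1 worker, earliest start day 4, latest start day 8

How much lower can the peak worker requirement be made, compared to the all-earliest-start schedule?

3

Early-start peak: d1:7  d2:3  d3:3  d4:4  d5:4  d6:3  d7:0  d8:0  d9:0 ⇒ 7.
Leveled (J103@1, J100@4, J101@5, J102@5): d1:3  d2:3  d3:3  d4:4  d5:4  d6:4  d7:3  d8:0  d9:0 ⇒ 4.
Reduction 7 − 4 = 3.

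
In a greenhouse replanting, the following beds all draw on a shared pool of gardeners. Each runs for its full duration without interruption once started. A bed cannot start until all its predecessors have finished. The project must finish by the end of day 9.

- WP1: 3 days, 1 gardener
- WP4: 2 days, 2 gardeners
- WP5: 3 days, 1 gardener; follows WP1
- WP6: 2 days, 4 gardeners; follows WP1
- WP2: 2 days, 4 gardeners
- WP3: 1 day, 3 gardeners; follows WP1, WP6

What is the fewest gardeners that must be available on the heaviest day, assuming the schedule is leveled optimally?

5

Early-start (WP1@1, WP4@1, WP5@4, WP6@4, WP2@1, WP3@6) gives peak 7: d1:7  d2:7  d3:1  d4:5  d5:5  d6:4  d7:0  d8:0  d9:0.
Shift WP2→6, WP3→8.
Schedule WP1@1, WP4@1, WP5@4, WP6@4, WP2@6, WP3@8: d1:3  d2:3  d3:1  d4:5  d5:5  d6:5  d7:4  d8:3  d9:0 — peak 5.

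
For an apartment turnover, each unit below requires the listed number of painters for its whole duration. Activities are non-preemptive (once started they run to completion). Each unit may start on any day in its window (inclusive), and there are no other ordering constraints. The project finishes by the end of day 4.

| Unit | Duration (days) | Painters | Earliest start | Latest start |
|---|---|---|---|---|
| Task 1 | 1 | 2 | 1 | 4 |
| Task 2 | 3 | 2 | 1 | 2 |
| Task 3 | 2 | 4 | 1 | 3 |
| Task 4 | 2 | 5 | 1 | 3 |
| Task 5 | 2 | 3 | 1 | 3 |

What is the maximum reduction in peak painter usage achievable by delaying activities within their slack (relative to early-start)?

Early-start peak: d1:16  d2:14  d3:2  d4:0 ⇒ 16.
Leveled (Task 1@1, Task 2@1, Task 3@3, Task 4@1, Task 5@3): d1:9  d2:7  d3:9  d4:7 ⇒ 9.
Reduction 16 − 9 = 7.

7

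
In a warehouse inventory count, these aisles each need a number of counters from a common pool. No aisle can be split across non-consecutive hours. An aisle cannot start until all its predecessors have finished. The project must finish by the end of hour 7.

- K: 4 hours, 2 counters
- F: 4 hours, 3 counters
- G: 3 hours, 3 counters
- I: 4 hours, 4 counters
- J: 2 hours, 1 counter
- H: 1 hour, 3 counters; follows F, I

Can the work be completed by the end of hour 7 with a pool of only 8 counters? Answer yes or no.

no

The minimum achievable peak is 9; 8 < 9, so no feasible schedule stays within the cap.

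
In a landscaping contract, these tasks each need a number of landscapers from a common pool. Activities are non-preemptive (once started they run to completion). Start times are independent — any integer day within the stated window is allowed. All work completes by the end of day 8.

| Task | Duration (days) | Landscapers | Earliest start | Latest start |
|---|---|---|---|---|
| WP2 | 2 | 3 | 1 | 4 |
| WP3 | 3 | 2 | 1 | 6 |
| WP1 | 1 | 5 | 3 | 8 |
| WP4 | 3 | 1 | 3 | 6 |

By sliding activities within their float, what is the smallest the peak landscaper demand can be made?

5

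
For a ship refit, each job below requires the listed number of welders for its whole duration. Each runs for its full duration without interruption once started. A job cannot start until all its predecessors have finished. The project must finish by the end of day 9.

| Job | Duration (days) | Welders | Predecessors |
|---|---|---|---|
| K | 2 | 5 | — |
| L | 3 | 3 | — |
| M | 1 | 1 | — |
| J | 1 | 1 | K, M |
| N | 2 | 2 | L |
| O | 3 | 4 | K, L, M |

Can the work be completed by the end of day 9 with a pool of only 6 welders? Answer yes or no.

yes

Schedule K@1, L@3, M@1, J@3, N@6, O@6: d1:6  d2:5  d3:4  d4:3  d5:3  d6:6  d7:6  d8:4  d9:0 — peak 6 ≤ 6.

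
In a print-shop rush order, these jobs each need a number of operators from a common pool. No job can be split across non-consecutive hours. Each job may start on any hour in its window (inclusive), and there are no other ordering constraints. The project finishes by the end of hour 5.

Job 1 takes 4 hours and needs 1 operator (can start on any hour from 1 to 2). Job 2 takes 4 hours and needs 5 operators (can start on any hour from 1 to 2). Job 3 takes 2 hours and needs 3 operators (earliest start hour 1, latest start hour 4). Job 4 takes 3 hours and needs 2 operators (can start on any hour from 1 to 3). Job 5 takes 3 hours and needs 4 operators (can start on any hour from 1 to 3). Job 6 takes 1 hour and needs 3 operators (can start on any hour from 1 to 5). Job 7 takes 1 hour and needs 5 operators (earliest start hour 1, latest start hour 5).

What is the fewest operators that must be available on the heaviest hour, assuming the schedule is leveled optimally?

Early-start (Job 1@1, Job 2@1, Job 3@1, Job 4@1, Job 5@1, Job 6@1, Job 7@1) gives peak 23: h1:23  h2:15  h3:12  h4:6  h5:0.
Shift Job 5→3, Job 6→5, Job 7→5.
Schedule Job 1@1, Job 2@1, Job 3@1, Job 4@1, Job 5@3, Job 6@5, Job 7@5: h1:11  h2:11  h3:12  h4:10  h5:12 — peak 12.
Total operator-hours = 56 over 5 hours ⇒ peak ≥ ⌈56/5⌉ = 12, so 12 is optimal.

12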